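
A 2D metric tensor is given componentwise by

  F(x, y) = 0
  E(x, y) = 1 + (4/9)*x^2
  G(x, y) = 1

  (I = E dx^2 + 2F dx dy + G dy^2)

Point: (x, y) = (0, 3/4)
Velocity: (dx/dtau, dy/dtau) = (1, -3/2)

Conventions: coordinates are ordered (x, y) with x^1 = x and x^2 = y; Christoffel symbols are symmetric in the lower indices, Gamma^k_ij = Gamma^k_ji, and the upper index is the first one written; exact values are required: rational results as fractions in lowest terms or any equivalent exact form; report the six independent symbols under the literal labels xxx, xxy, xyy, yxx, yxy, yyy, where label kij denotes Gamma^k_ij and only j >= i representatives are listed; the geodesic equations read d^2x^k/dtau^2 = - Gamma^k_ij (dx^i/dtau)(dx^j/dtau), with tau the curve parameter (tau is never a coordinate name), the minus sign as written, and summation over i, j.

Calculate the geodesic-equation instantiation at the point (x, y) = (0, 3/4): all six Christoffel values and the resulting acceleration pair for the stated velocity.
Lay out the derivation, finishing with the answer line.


E = 1, F = 0, G = 1 at the point
E_x = 0, E_y = 0, F_x = 0, F_y = 0, G_x = 0, G_y = 0
EG - F^2 = 1;  g^inv = (1) * [[1, 0], [0, 1]]
first-kind symbols [ij,l] = (1/2)(d_i g_jl + d_j g_il - d_l g_ij): [xx,x] = E_x/2 = 0, [xx,y] = F_x - E_y/2 = 0, [xy,x] = E_y/2 = 0, [xy,y] = G_x/2 = 0, [yy,x] = F_y - G_x/2 = 0, [yy,y] = G_y/2 = 0
Gamma^x_ij = (G*[ij,x] - F*[ij,y])/(EG - F^2), Gamma^y_ij = (E*[ij,y] - F*[ij,x])/(EG - F^2)
Gamma_xxx = 0, Gamma_xxy = 0, Gamma_xyy = 0, Gamma_yxx = 0, Gamma_yxy = 0, Gamma_yyy = 0
d^2x/dtau^2 = -(Gamma_xxx*(1)^2 + 2*Gamma_xxy*(1)*(-3/2) + Gamma_xyy*(-3/2)^2) = 0
d^2y/dtau^2 = -(Gamma_yxx*(1)^2 + 2*Gamma_yxy*(1)*(-3/2) + Gamma_yyy*(-3/2)^2) = 0

Answer: Gamma_xxx = 0, Gamma_xxy = 0, Gamma_xyy = 0, Gamma_yxx = 0, Gamma_yxy = 0, Gamma_yyy = 0; accelerations (d^2x/dtau^2, d^2y/dtau^2) = (0, 0)


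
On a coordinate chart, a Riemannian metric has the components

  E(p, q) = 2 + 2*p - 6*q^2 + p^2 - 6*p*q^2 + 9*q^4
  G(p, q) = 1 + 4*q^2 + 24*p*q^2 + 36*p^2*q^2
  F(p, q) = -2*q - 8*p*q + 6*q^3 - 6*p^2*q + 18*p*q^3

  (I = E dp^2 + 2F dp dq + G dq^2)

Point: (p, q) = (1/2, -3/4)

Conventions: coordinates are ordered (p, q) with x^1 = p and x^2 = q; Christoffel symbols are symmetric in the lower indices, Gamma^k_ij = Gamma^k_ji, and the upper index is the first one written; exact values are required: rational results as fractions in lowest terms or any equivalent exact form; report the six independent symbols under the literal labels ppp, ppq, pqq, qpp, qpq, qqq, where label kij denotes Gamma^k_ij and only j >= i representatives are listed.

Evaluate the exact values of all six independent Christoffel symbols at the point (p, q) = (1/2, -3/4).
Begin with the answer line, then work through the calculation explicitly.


Answer: Gamma_ppp = -48/3865, Gamma_ppq = -216/3865, Gamma_pqq = 48/773, Gamma_qpp = 192/773, Gamma_qpq = 864/773, Gamma_qqq = -960/773

E = 265/256, F = -45/64, G = 241/16 at the point
E_p = -3/8, E_q = -27/16, F_p = 93/32, F_q = 285/16, G_p = 135/4, G_q = -75/2
EG - F^2 = 3865/256;  g^inv = (256/3865) * [[241/16, 45/64], [45/64, 265/256]]
first-kind symbols [ij,l] = (1/2)(d_i g_jl + d_j g_il - d_l g_ij): [pp,p] = E_p/2 = -3/16, [pp,q] = F_p - E_q/2 = 15/4, [pq,p] = E_q/2 = -27/32, [pq,q] = G_p/2 = 135/8, [qq,p] = F_q - G_p/2 = 15/16, [qq,q] = G_q/2 = -75/4
Gamma^p_ij = (G*[ij,p] - F*[ij,q])/(EG - F^2), Gamma^q_ij = (E*[ij,q] - F*[ij,p])/(EG - F^2)


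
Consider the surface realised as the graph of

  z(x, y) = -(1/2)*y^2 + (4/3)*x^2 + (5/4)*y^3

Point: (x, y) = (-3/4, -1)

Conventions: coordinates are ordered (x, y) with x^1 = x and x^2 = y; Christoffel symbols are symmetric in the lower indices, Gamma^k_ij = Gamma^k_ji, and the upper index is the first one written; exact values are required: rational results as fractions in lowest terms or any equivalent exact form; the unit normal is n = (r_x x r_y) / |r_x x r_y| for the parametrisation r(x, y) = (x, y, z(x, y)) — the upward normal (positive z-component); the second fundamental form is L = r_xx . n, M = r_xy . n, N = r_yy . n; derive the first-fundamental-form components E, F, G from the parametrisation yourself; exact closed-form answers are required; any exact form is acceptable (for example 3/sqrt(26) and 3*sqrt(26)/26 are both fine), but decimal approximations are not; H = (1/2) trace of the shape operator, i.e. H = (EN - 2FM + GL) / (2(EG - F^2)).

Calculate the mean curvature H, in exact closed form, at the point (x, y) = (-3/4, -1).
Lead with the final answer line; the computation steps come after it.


Answer: H = 1952/27783

z_x = -2, z_y = 19/4, z_xx = 8/3, z_xy = 0, z_yy = -17/2
E = 5, F = -19/2, G = 377/16; answer radicand W^2 = 441/16
unnormalised second-form numerators: l = 8/3, m = 0, n = -17/2; L = l/sqrt(441/16), and similarly M = m/sqrt(W^2), N = n/sqrt(W^2)
H = (E*n - 2*F*m + G*l) / (2*(EG - F^2)*sqrt(W^2)); E*n - 2*F*m + G*l = 61/3, EG - F^2 = 441/16, so H = (488/1323)/sqrt(441/16)


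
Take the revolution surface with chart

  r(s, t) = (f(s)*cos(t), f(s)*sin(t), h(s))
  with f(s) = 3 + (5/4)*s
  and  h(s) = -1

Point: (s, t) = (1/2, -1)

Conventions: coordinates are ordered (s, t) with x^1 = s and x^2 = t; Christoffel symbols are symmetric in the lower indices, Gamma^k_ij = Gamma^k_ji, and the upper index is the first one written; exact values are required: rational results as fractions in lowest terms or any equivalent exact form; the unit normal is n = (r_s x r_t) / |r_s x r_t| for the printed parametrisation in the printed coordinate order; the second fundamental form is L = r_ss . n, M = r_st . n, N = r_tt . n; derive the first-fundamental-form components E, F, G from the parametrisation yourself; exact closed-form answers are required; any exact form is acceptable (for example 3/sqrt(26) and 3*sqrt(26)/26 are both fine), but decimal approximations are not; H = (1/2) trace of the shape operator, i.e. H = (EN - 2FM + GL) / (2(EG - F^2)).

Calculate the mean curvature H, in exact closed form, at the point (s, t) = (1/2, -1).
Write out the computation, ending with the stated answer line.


f = 29/8, f' = 5/4, f'' = 0, h' = 0, h'' = 0
E = 25/16, F = 0, G = 841/64; answer radicand W^2 = 25/16
unnormalised second-form numerators: l = 0, m = 0, n = 0; L = l/sqrt(25/16), and similarly M = m/sqrt(W^2), N = n/sqrt(W^2)
H = (E*n - 2*F*m + G*l) / (2*(EG - F^2)*sqrt(W^2)); E*n - 2*F*m + G*l = 0, EG - F^2 = 21025/1024, so H = (0)/sqrt(25/16)

Answer: H = 0


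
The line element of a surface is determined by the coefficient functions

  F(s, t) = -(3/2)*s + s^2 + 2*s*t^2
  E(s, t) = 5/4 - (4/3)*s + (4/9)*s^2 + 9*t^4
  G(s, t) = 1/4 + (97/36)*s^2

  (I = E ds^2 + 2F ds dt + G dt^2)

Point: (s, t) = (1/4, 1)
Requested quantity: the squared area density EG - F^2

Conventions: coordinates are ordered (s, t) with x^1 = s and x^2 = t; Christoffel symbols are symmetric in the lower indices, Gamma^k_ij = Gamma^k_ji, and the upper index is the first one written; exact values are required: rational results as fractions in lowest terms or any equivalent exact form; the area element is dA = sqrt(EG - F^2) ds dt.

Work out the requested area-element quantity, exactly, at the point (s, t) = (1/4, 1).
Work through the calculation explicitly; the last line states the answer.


E = 179/18, F = 3/16, G = 241/576; EG - F^2 = 85549/20736

Answer: EG - F^2 = 85549/20736


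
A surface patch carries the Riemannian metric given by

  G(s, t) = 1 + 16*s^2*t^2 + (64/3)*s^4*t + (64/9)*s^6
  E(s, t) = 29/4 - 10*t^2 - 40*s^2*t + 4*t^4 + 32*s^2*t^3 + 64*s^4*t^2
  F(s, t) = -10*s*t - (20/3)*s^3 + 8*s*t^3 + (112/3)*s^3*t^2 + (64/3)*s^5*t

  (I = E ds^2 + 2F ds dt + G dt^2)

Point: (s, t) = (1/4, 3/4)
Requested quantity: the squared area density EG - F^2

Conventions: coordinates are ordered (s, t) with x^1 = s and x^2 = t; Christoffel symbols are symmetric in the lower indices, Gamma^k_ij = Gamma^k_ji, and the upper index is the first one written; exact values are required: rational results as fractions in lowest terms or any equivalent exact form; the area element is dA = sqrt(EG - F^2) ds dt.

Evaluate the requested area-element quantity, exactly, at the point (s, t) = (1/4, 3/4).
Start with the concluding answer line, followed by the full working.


Answer: EG - F^2 = 1513/576

E = 2, F = -19/24, G = 937/576; EG - F^2 = 1513/576


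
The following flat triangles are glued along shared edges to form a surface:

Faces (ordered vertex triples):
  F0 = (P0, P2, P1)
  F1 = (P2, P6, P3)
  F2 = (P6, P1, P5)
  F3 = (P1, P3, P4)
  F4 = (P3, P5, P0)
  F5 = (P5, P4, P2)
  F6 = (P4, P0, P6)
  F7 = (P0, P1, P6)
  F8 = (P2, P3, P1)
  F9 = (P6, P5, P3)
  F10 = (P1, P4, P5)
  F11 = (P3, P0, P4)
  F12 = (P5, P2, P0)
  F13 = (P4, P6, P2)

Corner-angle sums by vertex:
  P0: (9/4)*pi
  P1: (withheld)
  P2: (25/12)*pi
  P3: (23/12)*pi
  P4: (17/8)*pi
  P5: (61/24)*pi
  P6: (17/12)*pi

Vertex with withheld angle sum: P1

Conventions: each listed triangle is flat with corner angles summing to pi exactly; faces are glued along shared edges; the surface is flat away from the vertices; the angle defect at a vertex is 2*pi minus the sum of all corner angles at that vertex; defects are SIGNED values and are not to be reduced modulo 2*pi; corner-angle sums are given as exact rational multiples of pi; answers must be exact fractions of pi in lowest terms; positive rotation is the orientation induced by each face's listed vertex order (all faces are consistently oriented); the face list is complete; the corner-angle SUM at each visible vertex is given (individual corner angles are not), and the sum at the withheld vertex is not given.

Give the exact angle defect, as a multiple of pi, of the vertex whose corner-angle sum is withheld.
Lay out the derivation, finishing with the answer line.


V = 7, E = 21, F = 14; chi = V - E + F = 0
Gauss-Bonnet: total defect = 2*pi*chi = 0; visible defects sum to -pi/3

Answer: defect(P1) = pi/3


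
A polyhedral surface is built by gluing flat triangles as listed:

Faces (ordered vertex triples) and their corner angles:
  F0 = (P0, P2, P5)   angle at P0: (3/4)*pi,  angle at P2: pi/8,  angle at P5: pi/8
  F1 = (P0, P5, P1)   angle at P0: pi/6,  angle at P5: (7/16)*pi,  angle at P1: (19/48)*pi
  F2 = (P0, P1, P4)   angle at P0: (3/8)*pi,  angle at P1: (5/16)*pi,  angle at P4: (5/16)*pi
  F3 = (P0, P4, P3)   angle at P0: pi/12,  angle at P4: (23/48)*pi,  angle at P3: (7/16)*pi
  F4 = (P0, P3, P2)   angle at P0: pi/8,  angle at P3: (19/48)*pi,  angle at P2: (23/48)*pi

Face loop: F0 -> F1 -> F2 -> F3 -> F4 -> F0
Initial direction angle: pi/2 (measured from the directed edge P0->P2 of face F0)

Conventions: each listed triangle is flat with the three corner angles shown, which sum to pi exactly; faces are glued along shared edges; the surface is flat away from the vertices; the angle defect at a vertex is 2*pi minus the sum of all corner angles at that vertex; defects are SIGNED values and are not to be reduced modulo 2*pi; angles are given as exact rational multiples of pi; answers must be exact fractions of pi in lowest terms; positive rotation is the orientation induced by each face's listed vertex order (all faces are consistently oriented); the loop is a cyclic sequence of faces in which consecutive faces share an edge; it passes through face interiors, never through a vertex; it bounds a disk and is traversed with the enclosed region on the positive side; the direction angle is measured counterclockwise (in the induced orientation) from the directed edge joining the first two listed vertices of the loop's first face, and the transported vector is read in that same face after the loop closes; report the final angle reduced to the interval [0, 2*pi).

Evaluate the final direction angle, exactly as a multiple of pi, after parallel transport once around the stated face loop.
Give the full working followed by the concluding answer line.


enclosed vertex P0: corner angles sum to (3/2)*pi, defect = 2*pi - (3/2)*pi = pi/2
final direction = starting direction + enclosed defect total, reduced mod 2*pi (induced orientation)
final angle = pi/2 + pi/2 = pi (mod 2*pi)

Answer: final direction angle = pi


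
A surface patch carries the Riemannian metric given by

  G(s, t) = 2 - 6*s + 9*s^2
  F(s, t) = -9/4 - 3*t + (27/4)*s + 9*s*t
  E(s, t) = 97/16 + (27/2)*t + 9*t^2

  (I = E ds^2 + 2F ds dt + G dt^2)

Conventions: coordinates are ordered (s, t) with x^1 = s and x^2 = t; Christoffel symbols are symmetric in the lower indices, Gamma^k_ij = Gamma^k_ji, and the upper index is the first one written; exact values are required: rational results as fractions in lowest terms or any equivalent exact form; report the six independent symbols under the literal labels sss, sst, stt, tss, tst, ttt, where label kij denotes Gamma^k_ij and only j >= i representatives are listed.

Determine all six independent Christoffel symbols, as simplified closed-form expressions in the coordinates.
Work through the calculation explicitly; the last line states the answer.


E = 97/16 + (27/2)*t + 9*t^2; F = -9/4 - 3*t + (27/4)*s + 9*s*t; G = 2 - 6*s + 9*s^2
Gamma^k_ij = (1/2) g^{kl} (d_i g_jl + d_j g_il - d_l g_ij), with g^inv = (1/(EG-F^2)) [[G, -F], [-F, E]]
first partials: E_s = 0, E_t = 27/2 + 18*t, F_s = 27/4 + 9*t, F_t = -3 + 9*s, G_s = -6 + 18*s, G_t = 0
D = EG - F^2 = 113/16 + (27/2)*t - 6*s + 9*t^2 + 9*s^2
expanded: Gamma^s_ss = (G E_s - 2F F_s + F E_t)/(2D), Gamma^s_st = (G E_t - F G_s)/(2D), Gamma^s_tt = (2G F_t - G G_s - F G_t)/(2D), Gamma^t_ss = (2E F_s - E E_t - F E_s)/(2D), Gamma^t_st = (E G_s - F E_t)/(2D), Gamma^t_tt = (E G_t - 2F F_t + F G_s)/(2D); substitute and cancel common factors

Answer: Gamma_sss = 0, Gamma_sst = (144*t + 108)/(144*s^2 - 96*s + 144*t^2 + 216*t + 113), Gamma_stt = 0, Gamma_tss = 0, Gamma_tst = (144*s - 48)/(144*s^2 - 96*s + 144*t^2 + 216*t + 113), Gamma_ttt = 0


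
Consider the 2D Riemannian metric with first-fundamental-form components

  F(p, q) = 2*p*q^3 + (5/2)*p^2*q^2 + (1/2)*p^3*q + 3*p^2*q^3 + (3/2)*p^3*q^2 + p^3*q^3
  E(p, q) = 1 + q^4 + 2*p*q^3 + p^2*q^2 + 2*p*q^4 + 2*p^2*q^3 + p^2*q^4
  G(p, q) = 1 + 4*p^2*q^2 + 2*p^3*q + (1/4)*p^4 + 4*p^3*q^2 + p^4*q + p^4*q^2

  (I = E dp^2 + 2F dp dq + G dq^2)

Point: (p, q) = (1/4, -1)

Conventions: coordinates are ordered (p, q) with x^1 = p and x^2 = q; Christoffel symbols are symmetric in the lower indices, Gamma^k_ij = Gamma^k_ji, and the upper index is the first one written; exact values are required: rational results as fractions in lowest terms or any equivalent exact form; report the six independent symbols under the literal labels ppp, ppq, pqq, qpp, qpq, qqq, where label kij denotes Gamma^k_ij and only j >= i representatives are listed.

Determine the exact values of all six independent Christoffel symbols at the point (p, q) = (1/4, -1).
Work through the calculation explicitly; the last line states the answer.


E = 2, F = -17/32, G = 1313/1024 at the point
E_p = 0, E_q = -9/2, F_p = -9/4, F_q = 225/128, G_p = 153/64, G_q = -153/256
EG - F^2 = 2337/1024;  g^inv = (1024/2337) * [[1313/1024, 17/32], [17/32, 2]]
first-kind symbols [ij,l] = (1/2)(d_i g_jl + d_j g_il - d_l g_ij): [pp,p] = E_p/2 = 0, [pp,q] = F_p - E_q/2 = 0, [pq,p] = E_q/2 = -9/4, [pq,q] = G_p/2 = 153/128, [qq,p] = F_q - G_p/2 = 9/16, [qq,q] = G_q/2 = -153/512
Gamma^p_ij = (G*[ij,p] - F*[ij,q])/(EG - F^2), Gamma^q_ij = (E*[ij,q] - F*[ij,p])/(EG - F^2)

Answer: Gamma_ppp = 0, Gamma_ppq = -768/779, Gamma_pqq = 192/779, Gamma_qpp = 0, Gamma_qpq = 408/779, Gamma_qqq = -102/779


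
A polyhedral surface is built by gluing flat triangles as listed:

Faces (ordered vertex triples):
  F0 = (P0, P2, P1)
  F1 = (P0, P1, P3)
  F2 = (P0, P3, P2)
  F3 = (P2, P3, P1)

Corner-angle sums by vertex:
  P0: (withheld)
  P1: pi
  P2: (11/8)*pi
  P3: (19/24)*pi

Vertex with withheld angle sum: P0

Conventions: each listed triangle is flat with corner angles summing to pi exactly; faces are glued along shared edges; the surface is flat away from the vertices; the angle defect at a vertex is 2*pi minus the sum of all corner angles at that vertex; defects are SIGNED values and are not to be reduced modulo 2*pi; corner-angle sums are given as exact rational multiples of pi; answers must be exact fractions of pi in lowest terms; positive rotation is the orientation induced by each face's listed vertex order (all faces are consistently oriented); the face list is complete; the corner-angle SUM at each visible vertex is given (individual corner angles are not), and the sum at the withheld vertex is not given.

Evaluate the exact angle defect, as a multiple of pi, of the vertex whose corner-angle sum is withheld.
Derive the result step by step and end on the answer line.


V = 4, E = 6, F = 4; chi = V - E + F = 2
Gauss-Bonnet: total defect = 2*pi*chi = 4*pi; visible defects sum to (17/6)*pi

Answer: defect(P0) = (7/6)*pi


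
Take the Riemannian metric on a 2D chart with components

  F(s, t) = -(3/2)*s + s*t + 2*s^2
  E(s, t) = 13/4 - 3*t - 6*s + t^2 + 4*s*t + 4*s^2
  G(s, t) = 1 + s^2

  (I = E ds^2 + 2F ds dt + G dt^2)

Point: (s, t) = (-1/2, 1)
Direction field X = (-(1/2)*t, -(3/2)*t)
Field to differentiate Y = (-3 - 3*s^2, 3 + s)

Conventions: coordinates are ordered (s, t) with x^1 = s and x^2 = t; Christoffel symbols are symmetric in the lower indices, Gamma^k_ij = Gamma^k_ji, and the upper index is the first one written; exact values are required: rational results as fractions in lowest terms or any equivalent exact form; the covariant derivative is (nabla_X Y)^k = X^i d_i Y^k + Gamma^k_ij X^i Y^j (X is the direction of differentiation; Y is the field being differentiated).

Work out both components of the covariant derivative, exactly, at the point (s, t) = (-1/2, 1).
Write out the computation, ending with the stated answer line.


E = 13/4, F = 3/4, G = 5/4 at the point
E_s = -6, E_t = -3, F_s = -5/2, F_t = -1/2, G_s = -1, G_t = 0
EG - F^2 = 7/2;  g^inv = (2/7) * [[5/4, -3/4], [-3/4, 13/4]]
first-kind symbols [ij,l] = (1/2)(d_i g_jl + d_j g_il - d_l g_ij): [ss,s] = E_s/2 = -3, [ss,t] = F_s - E_t/2 = -1, [st,s] = E_t/2 = -3/2, [st,t] = G_s/2 = -1/2, [tt,s] = F_t - G_s/2 = 0, [tt,t] = G_t/2 = 0
Gamma^s_ij = (G*[ij,s] - F*[ij,t])/(EG - F^2), Gamma^t_ij = (E*[ij,t] - F*[ij,s])/(EG - F^2)
Gamma_sss = -6/7, Gamma_sst = -3/7, Gamma_stt = 0, Gamma_tss = -2/7, Gamma_tst = -1/7, Gamma_ttt = 0
X = (-1/2, -3/2), Y = (-15/4, 5/2) at the point

Answer: (nabla_X Y)^s = -279/56, (nabla_X Y)^t = -93/56


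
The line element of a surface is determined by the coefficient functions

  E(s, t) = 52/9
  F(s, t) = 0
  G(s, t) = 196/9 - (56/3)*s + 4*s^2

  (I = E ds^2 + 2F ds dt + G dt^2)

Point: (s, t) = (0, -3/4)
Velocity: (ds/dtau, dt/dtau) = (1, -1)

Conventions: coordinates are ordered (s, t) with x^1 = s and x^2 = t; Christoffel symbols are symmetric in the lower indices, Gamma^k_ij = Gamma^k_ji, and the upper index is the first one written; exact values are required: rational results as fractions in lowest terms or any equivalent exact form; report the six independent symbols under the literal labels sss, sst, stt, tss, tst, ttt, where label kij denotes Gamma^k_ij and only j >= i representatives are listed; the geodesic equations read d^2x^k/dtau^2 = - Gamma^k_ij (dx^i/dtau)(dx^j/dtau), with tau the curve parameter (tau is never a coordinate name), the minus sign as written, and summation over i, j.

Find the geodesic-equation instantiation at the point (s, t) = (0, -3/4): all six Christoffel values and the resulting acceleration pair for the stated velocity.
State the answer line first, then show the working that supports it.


Answer: Gamma_sss = 0, Gamma_sst = 0, Gamma_stt = 21/13, Gamma_tss = 0, Gamma_tst = -3/7, Gamma_ttt = 0; accelerations (d^2s/dtau^2, d^2t/dtau^2) = (-21/13, -6/7)

E = 52/9, F = 0, G = 196/9 at the point
E_s = 0, E_t = 0, F_s = 0, F_t = 0, G_s = -56/3, G_t = 0
EG - F^2 = 10192/81;  g^inv = (81/10192) * [[196/9, 0], [0, 52/9]]
first-kind symbols [ij,l] = (1/2)(d_i g_jl + d_j g_il - d_l g_ij): [ss,s] = E_s/2 = 0, [ss,t] = F_s - E_t/2 = 0, [st,s] = E_t/2 = 0, [st,t] = G_s/2 = -28/3, [tt,s] = F_t - G_s/2 = 28/3, [tt,t] = G_t/2 = 0
Gamma^s_ij = (G*[ij,s] - F*[ij,t])/(EG - F^2), Gamma^t_ij = (E*[ij,t] - F*[ij,s])/(EG - F^2)
Gamma_sss = 0, Gamma_sst = 0, Gamma_stt = 21/13, Gamma_tss = 0, Gamma_tst = -3/7, Gamma_ttt = 0
d^2s/dtau^2 = -(Gamma_sss*(1)^2 + 2*Gamma_sst*(1)*(-1) + Gamma_stt*(-1)^2) = -21/13
d^2t/dtau^2 = -(Gamma_tss*(1)^2 + 2*Gamma_tst*(1)*(-1) + Gamma_ttt*(-1)^2) = -6/7


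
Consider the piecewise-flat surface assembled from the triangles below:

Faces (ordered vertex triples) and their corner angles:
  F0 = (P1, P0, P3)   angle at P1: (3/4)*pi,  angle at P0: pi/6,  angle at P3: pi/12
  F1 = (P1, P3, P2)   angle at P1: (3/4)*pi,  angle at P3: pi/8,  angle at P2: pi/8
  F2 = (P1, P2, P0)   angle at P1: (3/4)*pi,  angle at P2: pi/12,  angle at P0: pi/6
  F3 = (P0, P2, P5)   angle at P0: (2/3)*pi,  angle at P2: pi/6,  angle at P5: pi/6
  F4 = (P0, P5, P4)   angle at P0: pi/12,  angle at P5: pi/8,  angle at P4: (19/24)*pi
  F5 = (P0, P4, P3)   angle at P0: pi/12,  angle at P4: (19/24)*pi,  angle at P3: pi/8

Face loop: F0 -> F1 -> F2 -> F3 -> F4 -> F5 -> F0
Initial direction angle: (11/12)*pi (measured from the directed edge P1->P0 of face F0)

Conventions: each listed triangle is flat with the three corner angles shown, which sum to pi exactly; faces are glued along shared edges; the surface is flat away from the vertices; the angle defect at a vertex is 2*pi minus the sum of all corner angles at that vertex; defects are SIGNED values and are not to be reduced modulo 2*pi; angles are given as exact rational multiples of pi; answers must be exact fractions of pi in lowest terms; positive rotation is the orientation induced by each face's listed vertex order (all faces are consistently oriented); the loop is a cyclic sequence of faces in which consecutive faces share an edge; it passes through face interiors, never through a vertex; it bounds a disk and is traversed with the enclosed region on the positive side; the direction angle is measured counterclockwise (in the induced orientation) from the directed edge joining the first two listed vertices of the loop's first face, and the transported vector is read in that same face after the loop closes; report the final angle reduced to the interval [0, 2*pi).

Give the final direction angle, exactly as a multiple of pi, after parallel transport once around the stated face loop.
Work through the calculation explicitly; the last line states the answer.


enclosed vertex P0: corner angles sum to (7/6)*pi, defect = 2*pi - (7/6)*pi = (5/6)*pi
enclosed vertex P1: corner angles sum to (9/4)*pi, defect = 2*pi - (9/4)*pi = -pi/4
by Gauss-Bonnet the loop rotates the vector by the enclosed defect sum (positive orientation, mod 2*pi)
final angle = (11/12)*pi + (7/12)*pi = (3/2)*pi (mod 2*pi)

Answer: final direction angle = (3/2)*pi


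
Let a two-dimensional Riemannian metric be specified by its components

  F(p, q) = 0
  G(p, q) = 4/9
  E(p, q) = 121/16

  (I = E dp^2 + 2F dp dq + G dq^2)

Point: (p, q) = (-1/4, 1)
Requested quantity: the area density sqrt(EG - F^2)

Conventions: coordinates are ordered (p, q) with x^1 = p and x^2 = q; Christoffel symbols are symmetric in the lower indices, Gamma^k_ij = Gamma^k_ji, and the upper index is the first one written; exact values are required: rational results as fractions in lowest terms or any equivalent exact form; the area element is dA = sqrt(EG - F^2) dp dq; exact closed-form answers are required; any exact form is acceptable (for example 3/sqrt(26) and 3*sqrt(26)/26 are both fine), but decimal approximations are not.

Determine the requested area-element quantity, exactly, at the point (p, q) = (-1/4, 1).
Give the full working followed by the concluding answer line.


E = 121/16, F = 0, G = 4/9; EG - F^2 = 121/36

Answer: sqrt(EG - F^2) = 11/6


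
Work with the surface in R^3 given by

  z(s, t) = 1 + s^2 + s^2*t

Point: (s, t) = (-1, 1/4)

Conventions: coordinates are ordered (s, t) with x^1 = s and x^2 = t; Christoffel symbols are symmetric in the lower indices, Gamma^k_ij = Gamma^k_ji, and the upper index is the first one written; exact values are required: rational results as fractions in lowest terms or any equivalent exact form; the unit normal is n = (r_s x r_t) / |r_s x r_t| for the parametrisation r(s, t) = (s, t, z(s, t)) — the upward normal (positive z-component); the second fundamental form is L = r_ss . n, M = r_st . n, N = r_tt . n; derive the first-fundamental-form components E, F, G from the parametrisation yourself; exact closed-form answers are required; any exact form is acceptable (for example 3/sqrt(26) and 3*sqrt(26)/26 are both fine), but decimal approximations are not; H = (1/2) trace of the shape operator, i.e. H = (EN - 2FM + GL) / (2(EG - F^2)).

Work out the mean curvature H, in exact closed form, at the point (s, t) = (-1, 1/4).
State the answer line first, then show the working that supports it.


Answer: H = -20*sqrt(33)/1089

z_s = -5/2, z_t = 1, z_ss = 5/2, z_st = -2, z_tt = 0
E = 29/4, F = -5/2, G = 2; answer radicand W^2 = 33/4
unnormalised second-form numerators: l = 5/2, m = -2, n = 0; L = l/sqrt(33/4), and similarly M = m/sqrt(W^2), N = n/sqrt(W^2)
H = (E*n - 2*F*m + G*l) / (2*(EG - F^2)*sqrt(W^2)); E*n - 2*F*m + G*l = -5, EG - F^2 = 33/4, so H = (-10/33)/sqrt(33/4)


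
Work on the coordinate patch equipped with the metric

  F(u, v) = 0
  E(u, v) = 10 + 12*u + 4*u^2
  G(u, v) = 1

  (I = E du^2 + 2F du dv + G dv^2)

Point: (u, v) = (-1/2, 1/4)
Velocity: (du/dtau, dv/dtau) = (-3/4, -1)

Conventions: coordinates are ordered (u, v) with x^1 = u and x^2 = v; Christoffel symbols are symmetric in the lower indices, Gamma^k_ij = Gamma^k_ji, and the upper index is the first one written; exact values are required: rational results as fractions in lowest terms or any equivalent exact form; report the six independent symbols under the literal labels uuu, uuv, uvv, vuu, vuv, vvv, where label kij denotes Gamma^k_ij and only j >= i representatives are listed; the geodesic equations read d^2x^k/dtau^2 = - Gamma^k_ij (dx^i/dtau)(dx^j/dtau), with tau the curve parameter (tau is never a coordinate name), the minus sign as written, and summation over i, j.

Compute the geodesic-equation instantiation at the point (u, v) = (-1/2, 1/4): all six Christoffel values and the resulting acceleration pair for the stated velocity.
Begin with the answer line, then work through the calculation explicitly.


Answer: Gamma_uuu = 4/5, Gamma_uuv = 0, Gamma_uvv = 0, Gamma_vuu = 0, Gamma_vuv = 0, Gamma_vvv = 0; accelerations (d^2u/dtau^2, d^2v/dtau^2) = (-9/20, 0)

E = 5, F = 0, G = 1 at the point
E_u = 8, E_v = 0, F_u = 0, F_v = 0, G_u = 0, G_v = 0
EG - F^2 = 5;  g^inv = (1/5) * [[1, 0], [0, 5]]
first-kind symbols [ij,l] = (1/2)(d_i g_jl + d_j g_il - d_l g_ij): [uu,u] = E_u/2 = 4, [uu,v] = F_u - E_v/2 = 0, [uv,u] = E_v/2 = 0, [uv,v] = G_u/2 = 0, [vv,u] = F_v - G_u/2 = 0, [vv,v] = G_v/2 = 0
Gamma^u_ij = (G*[ij,u] - F*[ij,v])/(EG - F^2), Gamma^v_ij = (E*[ij,v] - F*[ij,u])/(EG - F^2)
Gamma_uuu = 4/5, Gamma_uuv = 0, Gamma_uvv = 0, Gamma_vuu = 0, Gamma_vuv = 0, Gamma_vvv = 0
d^2u/dtau^2 = -(Gamma_uuu*(-3/4)^2 + 2*Gamma_uuv*(-3/4)*(-1) + Gamma_uvv*(-1)^2) = -9/20
d^2v/dtau^2 = -(Gamma_vuu*(-3/4)^2 + 2*Gamma_vuv*(-3/4)*(-1) + Gamma_vvv*(-1)^2) = 0


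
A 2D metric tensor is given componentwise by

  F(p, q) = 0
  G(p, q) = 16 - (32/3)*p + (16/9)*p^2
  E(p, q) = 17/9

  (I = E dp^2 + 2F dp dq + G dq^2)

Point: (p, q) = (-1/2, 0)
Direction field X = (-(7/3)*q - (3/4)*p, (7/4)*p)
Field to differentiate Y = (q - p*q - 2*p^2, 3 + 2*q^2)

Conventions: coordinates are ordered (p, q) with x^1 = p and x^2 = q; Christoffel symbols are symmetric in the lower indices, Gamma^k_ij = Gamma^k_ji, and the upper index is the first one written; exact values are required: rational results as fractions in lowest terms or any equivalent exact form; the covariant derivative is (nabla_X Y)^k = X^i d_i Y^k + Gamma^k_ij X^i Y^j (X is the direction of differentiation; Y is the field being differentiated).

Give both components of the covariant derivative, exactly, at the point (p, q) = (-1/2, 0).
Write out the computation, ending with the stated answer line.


E = 17/9, F = 0, G = 196/9 at the point
E_p = 0, E_q = 0, F_p = 0, F_q = 0, G_p = -112/9, G_q = 0
EG - F^2 = 3332/81;  g^inv = (81/3332) * [[196/9, 0], [0, 17/9]]
first-kind symbols [ij,l] = (1/2)(d_i g_jl + d_j g_il - d_l g_ij): [pp,p] = E_p/2 = 0, [pp,q] = F_p - E_q/2 = 0, [pq,p] = E_q/2 = 0, [pq,q] = G_p/2 = -56/9, [qq,p] = F_q - G_p/2 = 56/9, [qq,q] = G_q/2 = 0
Gamma^p_ij = (G*[ij,p] - F*[ij,q])/(EG - F^2), Gamma^q_ij = (E*[ij,q] - F*[ij,p])/(EG - F^2)
Gamma_ppp = 0, Gamma_ppq = 0, Gamma_pqq = 56/17, Gamma_qpp = 0, Gamma_qpq = -2/7, Gamma_qqq = 0
X = (3/8, -7/8), Y = (-1/2, 3) at the point

Answer: (nabla_X Y)^p = -2505/272, (nabla_X Y)^q = -25/56


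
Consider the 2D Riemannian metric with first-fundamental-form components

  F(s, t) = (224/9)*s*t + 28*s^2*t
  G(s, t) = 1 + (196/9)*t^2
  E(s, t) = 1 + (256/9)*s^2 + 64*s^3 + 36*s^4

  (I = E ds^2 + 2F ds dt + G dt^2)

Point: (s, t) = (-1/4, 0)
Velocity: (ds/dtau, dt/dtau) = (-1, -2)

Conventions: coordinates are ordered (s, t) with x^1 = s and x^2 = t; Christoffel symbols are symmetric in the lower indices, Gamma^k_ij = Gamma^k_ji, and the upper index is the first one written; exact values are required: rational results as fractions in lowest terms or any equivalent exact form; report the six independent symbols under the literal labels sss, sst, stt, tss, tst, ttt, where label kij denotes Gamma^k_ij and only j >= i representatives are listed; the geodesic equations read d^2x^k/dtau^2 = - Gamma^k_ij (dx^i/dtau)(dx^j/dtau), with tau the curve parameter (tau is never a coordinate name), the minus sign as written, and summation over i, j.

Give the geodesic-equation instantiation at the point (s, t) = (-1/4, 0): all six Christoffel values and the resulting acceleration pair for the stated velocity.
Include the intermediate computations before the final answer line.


E = 1105/576, F = 0, G = 1 at the point
E_s = -161/36, E_t = 0, F_s = 0, F_t = -161/36, G_s = 0, G_t = 0
EG - F^2 = 1105/576;  g^inv = (576/1105) * [[1, 0], [0, 1105/576]]
first-kind symbols [ij,l] = (1/2)(d_i g_jl + d_j g_il - d_l g_ij): [ss,s] = E_s/2 = -161/72, [ss,t] = F_s - E_t/2 = 0, [st,s] = E_t/2 = 0, [st,t] = G_s/2 = 0, [tt,s] = F_t - G_s/2 = -161/36, [tt,t] = G_t/2 = 0
Gamma^s_ij = (G*[ij,s] - F*[ij,t])/(EG - F^2), Gamma^t_ij = (E*[ij,t] - F*[ij,s])/(EG - F^2)
Gamma_sss = -1288/1105, Gamma_sst = 0, Gamma_stt = -2576/1105, Gamma_tss = 0, Gamma_tst = 0, Gamma_ttt = 0
d^2s/dtau^2 = -(Gamma_sss*(-1)^2 + 2*Gamma_sst*(-1)*(-2) + Gamma_stt*(-2)^2) = 11592/1105
d^2t/dtau^2 = -(Gamma_tss*(-1)^2 + 2*Gamma_tst*(-1)*(-2) + Gamma_ttt*(-2)^2) = 0

Answer: Gamma_sss = -1288/1105, Gamma_sst = 0, Gamma_stt = -2576/1105, Gamma_tss = 0, Gamma_tst = 0, Gamma_ttt = 0; accelerations (d^2s/dtau^2, d^2t/dtau^2) = (11592/1105, 0)


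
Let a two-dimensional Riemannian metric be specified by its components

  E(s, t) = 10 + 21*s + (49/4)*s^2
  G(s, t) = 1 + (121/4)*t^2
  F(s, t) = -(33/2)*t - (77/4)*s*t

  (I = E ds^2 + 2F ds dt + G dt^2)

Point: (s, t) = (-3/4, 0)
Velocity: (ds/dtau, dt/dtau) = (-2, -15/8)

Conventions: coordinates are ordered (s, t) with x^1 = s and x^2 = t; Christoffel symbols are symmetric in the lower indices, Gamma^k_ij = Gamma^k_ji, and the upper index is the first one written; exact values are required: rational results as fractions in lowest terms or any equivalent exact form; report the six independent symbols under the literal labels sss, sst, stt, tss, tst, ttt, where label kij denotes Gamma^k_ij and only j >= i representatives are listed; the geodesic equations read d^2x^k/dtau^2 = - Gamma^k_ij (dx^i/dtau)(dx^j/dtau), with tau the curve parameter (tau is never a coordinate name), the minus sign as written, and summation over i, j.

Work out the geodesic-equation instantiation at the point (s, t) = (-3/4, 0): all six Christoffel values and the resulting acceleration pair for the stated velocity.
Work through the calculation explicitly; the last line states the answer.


E = 73/64, F = 0, G = 1 at the point
E_s = 21/8, E_t = 0, F_s = 0, F_t = -33/16, G_s = 0, G_t = 0
EG - F^2 = 73/64;  g^inv = (64/73) * [[1, 0], [0, 73/64]]
first-kind symbols [ij,l] = (1/2)(d_i g_jl + d_j g_il - d_l g_ij): [ss,s] = E_s/2 = 21/16, [ss,t] = F_s - E_t/2 = 0, [st,s] = E_t/2 = 0, [st,t] = G_s/2 = 0, [tt,s] = F_t - G_s/2 = -33/16, [tt,t] = G_t/2 = 0
Gamma^s_ij = (G*[ij,s] - F*[ij,t])/(EG - F^2), Gamma^t_ij = (E*[ij,t] - F*[ij,s])/(EG - F^2)
Gamma_sss = 84/73, Gamma_sst = 0, Gamma_stt = -132/73, Gamma_tss = 0, Gamma_tst = 0, Gamma_ttt = 0
d^2s/dtau^2 = -(Gamma_sss*(-2)^2 + 2*Gamma_sst*(-2)*(-15/8) + Gamma_stt*(-15/8)^2) = 2049/1168
d^2t/dtau^2 = -(Gamma_tss*(-2)^2 + 2*Gamma_tst*(-2)*(-15/8) + Gamma_ttt*(-15/8)^2) = 0

Answer: Gamma_sss = 84/73, Gamma_sst = 0, Gamma_stt = -132/73, Gamma_tss = 0, Gamma_tst = 0, Gamma_ttt = 0; accelerations (d^2s/dtau^2, d^2t/dtau^2) = (2049/1168, 0)


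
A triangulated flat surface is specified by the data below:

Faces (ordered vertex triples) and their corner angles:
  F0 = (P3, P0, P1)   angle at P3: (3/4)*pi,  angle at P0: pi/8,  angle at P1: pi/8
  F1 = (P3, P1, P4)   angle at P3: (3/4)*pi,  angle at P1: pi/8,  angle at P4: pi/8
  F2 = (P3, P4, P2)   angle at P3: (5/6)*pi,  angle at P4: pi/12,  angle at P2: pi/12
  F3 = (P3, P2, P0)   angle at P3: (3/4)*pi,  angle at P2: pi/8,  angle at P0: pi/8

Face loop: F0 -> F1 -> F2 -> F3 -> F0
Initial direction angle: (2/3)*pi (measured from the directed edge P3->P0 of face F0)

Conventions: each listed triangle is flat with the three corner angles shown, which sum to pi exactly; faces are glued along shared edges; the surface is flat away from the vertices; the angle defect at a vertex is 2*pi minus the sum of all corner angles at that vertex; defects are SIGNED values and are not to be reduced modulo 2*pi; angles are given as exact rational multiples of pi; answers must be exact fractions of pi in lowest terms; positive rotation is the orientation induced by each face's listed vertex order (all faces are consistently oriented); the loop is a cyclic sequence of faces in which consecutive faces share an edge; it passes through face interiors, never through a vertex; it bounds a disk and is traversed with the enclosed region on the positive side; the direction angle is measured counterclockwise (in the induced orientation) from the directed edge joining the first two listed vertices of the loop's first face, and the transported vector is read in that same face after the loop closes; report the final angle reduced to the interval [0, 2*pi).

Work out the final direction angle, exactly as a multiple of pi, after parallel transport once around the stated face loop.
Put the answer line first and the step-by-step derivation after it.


Answer: final direction angle = (19/12)*pi

enclosed vertex P3: corner angles sum to (37/12)*pi, defect = 2*pi - (37/12)*pi = (-13/12)*pi
transport around the loop rotates by the sum of enclosed defects; add to the initial angle mod 2*pi
final angle = (2/3)*pi - (13/12)*pi = (19/12)*pi (mod 2*pi)


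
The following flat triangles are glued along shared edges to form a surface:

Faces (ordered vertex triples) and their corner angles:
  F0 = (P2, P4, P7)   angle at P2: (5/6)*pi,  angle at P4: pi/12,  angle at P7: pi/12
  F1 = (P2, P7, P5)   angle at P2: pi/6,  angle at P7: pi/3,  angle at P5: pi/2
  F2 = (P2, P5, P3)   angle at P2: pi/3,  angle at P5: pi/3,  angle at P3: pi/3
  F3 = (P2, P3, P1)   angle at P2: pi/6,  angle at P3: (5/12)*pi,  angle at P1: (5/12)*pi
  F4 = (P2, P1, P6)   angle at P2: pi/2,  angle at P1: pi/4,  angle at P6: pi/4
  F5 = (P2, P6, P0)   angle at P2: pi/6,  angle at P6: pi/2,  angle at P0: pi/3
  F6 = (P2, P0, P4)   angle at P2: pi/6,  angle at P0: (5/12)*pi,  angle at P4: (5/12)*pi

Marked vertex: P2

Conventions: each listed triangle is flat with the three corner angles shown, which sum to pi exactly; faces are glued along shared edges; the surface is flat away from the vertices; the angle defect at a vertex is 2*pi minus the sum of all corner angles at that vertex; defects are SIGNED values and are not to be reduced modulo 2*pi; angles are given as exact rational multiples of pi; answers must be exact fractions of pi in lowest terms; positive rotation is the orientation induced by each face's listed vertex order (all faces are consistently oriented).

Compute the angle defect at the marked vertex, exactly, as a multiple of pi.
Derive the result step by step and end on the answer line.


Sum of corner angles at P2: (7/3)*pi
defect = 2*pi - (7/3)*pi

Answer: defect(P2) = -pi/3


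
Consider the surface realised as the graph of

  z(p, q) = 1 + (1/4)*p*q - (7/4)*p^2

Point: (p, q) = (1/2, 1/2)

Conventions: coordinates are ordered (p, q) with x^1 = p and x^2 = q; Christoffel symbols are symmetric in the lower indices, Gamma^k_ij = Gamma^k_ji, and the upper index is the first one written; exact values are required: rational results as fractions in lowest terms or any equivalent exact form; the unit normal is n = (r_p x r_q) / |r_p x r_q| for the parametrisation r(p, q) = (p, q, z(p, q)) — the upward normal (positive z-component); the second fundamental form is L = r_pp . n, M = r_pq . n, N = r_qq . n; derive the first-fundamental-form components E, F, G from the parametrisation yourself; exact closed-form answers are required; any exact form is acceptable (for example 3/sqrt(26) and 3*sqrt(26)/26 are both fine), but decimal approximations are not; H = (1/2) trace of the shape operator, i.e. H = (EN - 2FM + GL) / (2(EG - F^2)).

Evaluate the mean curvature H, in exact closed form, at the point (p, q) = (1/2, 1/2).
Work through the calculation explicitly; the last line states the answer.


z_p = -13/8, z_q = 1/8, z_pp = -7/2, z_pq = 1/4, z_qq = 0
E = 233/64, F = -13/64, G = 65/64; answer radicand W^2 = 117/32
unnormalised second-form numerators: l = -7/2, m = 1/4, n = 0; L = l/sqrt(117/32), and similarly M = m/sqrt(W^2), N = n/sqrt(W^2)
H = (E*n - 2*F*m + G*l) / (2*(EG - F^2)*sqrt(W^2)); E*n - 2*F*m + G*l = -221/64, EG - F^2 = 117/32, so H = (-17/36)/sqrt(117/32)

Answer: H = -17*sqrt(26)/351


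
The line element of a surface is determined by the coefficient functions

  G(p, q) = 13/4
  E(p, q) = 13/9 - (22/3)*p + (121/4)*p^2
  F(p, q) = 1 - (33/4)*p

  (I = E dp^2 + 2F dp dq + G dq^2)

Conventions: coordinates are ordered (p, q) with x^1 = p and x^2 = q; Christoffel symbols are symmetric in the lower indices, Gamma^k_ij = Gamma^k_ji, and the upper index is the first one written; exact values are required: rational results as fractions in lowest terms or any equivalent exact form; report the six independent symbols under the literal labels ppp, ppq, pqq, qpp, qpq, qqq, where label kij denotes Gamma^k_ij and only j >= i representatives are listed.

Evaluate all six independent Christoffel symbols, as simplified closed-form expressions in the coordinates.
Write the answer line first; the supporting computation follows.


Answer: Gamma_ppp = (1089*p - 132)/(1089*p^2 - 264*p + 133), Gamma_ppq = 0, Gamma_pqq = 0, Gamma_qpp = -297/(1089*p^2 - 264*p + 133), Gamma_qpq = 0, Gamma_qqq = 0

E = 13/9 - (22/3)*p + (121/4)*p^2; F = 1 - (33/4)*p; G = 13/4
Gamma^k_ij = (1/2) g^{kl} (d_i g_jl + d_j g_il - d_l g_ij), with g^inv = (1/(EG-F^2)) [[G, -F], [-F, E]]
first partials: E_p = -22/3 + (121/2)*p, E_q = 0, F_p = -33/4, F_q = 0, G_p = 0, G_q = 0
D = EG - F^2 = 133/36 - (22/3)*p + (121/4)*p^2
expanded: Gamma^p_pp = (G E_p - 2F F_p + F E_q)/(2D), Gamma^p_pq = (G E_q - F G_p)/(2D), Gamma^p_qq = (2G F_q - G G_p - F G_q)/(2D), Gamma^q_pp = (2E F_p - E E_q - F E_p)/(2D), Gamma^q_pq = (E G_p - F E_q)/(2D), Gamma^q_qq = (E G_q - 2F F_q + F G_p)/(2D); substitute and cancel common factors


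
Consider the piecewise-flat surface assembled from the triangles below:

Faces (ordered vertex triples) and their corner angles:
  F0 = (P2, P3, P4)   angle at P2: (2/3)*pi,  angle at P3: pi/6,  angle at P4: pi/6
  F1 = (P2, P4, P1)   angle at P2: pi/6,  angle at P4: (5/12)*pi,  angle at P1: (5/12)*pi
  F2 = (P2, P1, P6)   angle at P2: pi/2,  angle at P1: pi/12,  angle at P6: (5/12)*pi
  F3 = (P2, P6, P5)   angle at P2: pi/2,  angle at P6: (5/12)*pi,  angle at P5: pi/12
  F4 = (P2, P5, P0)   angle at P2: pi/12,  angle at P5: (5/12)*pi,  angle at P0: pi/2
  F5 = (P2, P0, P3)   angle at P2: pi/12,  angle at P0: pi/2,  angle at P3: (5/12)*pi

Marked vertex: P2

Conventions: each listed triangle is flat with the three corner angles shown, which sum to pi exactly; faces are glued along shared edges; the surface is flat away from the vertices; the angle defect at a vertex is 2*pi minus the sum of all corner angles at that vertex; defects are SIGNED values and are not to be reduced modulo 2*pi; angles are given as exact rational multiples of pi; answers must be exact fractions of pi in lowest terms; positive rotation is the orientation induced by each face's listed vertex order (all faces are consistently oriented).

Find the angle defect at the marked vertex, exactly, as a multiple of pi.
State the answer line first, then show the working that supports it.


Answer: defect(P2) = 0

Sum of corner angles at P2: 2*pi
defect = 2*pi - 2*pi
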